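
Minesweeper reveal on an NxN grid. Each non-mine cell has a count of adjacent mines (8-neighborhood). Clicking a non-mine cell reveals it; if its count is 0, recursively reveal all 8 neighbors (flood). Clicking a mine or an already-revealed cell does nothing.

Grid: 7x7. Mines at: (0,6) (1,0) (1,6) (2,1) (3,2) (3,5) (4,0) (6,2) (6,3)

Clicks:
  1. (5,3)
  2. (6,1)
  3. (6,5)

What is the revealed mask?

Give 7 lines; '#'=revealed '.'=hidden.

Answer: .......
.......
.......
.......
....###
...####
.#..###

Derivation:
Click 1 (5,3) count=2: revealed 1 new [(5,3)] -> total=1
Click 2 (6,1) count=1: revealed 1 new [(6,1)] -> total=2
Click 3 (6,5) count=0: revealed 9 new [(4,4) (4,5) (4,6) (5,4) (5,5) (5,6) (6,4) (6,5) (6,6)] -> total=11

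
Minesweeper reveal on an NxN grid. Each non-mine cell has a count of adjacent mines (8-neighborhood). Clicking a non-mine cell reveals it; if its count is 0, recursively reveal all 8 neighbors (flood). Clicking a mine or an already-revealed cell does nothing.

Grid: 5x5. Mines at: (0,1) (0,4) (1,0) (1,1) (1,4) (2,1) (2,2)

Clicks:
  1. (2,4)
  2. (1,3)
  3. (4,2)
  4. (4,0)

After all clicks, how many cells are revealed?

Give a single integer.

Click 1 (2,4) count=1: revealed 1 new [(2,4)] -> total=1
Click 2 (1,3) count=3: revealed 1 new [(1,3)] -> total=2
Click 3 (4,2) count=0: revealed 11 new [(2,3) (3,0) (3,1) (3,2) (3,3) (3,4) (4,0) (4,1) (4,2) (4,3) (4,4)] -> total=13
Click 4 (4,0) count=0: revealed 0 new [(none)] -> total=13

Answer: 13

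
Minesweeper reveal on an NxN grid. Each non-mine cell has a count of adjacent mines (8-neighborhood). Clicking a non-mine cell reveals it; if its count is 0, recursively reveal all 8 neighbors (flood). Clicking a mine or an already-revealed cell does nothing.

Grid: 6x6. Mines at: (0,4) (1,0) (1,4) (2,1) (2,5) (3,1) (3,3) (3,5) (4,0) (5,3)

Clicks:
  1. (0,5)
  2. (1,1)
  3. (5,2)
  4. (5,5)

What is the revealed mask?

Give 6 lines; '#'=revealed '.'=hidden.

Answer: .....#
.#....
......
......
....##
..#.##

Derivation:
Click 1 (0,5) count=2: revealed 1 new [(0,5)] -> total=1
Click 2 (1,1) count=2: revealed 1 new [(1,1)] -> total=2
Click 3 (5,2) count=1: revealed 1 new [(5,2)] -> total=3
Click 4 (5,5) count=0: revealed 4 new [(4,4) (4,5) (5,4) (5,5)] -> total=7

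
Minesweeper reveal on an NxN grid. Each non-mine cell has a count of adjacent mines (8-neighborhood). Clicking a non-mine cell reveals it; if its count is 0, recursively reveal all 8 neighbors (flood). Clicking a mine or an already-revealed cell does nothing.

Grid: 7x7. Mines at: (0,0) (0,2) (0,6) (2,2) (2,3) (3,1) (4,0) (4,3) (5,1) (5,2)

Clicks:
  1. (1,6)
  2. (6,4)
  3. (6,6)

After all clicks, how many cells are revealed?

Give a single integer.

Click 1 (1,6) count=1: revealed 1 new [(1,6)] -> total=1
Click 2 (6,4) count=0: revealed 19 new [(1,4) (1,5) (2,4) (2,5) (2,6) (3,4) (3,5) (3,6) (4,4) (4,5) (4,6) (5,3) (5,4) (5,5) (5,6) (6,3) (6,4) (6,5) (6,6)] -> total=20
Click 3 (6,6) count=0: revealed 0 new [(none)] -> total=20

Answer: 20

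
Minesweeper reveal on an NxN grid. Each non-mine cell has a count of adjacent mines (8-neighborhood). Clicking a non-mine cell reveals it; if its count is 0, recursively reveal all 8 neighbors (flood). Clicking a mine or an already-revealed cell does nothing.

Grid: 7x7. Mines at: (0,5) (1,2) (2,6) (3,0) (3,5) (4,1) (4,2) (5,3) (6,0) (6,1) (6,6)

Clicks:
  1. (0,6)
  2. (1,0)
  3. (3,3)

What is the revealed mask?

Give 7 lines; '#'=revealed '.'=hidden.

Answer: ##....#
##.....
##.....
...#...
.......
.......
.......

Derivation:
Click 1 (0,6) count=1: revealed 1 new [(0,6)] -> total=1
Click 2 (1,0) count=0: revealed 6 new [(0,0) (0,1) (1,0) (1,1) (2,0) (2,1)] -> total=7
Click 3 (3,3) count=1: revealed 1 new [(3,3)] -> total=8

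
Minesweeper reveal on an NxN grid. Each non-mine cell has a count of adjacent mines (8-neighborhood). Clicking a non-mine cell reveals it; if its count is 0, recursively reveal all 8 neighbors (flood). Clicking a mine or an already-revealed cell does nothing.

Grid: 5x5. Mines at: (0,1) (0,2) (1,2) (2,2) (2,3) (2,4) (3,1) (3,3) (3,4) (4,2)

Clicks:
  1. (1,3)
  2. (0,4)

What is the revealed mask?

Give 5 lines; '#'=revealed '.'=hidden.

Click 1 (1,3) count=5: revealed 1 new [(1,3)] -> total=1
Click 2 (0,4) count=0: revealed 3 new [(0,3) (0,4) (1,4)] -> total=4

Answer: ...##
...##
.....
.....
.....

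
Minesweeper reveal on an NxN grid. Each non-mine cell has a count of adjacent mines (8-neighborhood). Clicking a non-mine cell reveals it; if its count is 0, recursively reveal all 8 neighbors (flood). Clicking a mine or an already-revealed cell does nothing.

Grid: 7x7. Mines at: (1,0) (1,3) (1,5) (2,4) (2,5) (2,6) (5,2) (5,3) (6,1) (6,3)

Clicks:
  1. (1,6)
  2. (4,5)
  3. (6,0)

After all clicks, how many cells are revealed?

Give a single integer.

Answer: 14

Derivation:
Click 1 (1,6) count=3: revealed 1 new [(1,6)] -> total=1
Click 2 (4,5) count=0: revealed 12 new [(3,4) (3,5) (3,6) (4,4) (4,5) (4,6) (5,4) (5,5) (5,6) (6,4) (6,5) (6,6)] -> total=13
Click 3 (6,0) count=1: revealed 1 new [(6,0)] -> total=14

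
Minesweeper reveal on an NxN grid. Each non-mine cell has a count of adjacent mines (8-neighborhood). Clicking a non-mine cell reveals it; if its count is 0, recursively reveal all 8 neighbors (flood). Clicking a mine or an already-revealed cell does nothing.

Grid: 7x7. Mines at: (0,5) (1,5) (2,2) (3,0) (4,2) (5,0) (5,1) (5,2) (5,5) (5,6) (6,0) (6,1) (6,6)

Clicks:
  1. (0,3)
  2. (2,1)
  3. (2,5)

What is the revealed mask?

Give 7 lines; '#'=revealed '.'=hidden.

Answer: #####..
#####..
##...#.
.......
.......
.......
.......

Derivation:
Click 1 (0,3) count=0: revealed 12 new [(0,0) (0,1) (0,2) (0,3) (0,4) (1,0) (1,1) (1,2) (1,3) (1,4) (2,0) (2,1)] -> total=12
Click 2 (2,1) count=2: revealed 0 new [(none)] -> total=12
Click 3 (2,5) count=1: revealed 1 new [(2,5)] -> total=13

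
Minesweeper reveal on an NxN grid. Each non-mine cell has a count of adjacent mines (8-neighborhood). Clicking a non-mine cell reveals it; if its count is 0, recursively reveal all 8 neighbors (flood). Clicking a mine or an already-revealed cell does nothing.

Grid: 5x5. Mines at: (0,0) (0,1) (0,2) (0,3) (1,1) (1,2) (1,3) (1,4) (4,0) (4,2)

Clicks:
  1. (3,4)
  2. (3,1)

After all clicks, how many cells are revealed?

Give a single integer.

Click 1 (3,4) count=0: revealed 6 new [(2,3) (2,4) (3,3) (3,4) (4,3) (4,4)] -> total=6
Click 2 (3,1) count=2: revealed 1 new [(3,1)] -> total=7

Answer: 7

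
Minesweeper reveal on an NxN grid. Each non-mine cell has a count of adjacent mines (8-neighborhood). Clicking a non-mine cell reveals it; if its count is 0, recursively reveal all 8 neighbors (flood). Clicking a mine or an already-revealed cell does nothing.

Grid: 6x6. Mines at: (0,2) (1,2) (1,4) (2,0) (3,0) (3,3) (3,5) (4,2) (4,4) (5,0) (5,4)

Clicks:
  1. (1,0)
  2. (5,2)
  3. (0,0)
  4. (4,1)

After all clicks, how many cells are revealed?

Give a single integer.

Click 1 (1,0) count=1: revealed 1 new [(1,0)] -> total=1
Click 2 (5,2) count=1: revealed 1 new [(5,2)] -> total=2
Click 3 (0,0) count=0: revealed 3 new [(0,0) (0,1) (1,1)] -> total=5
Click 4 (4,1) count=3: revealed 1 new [(4,1)] -> total=6

Answer: 6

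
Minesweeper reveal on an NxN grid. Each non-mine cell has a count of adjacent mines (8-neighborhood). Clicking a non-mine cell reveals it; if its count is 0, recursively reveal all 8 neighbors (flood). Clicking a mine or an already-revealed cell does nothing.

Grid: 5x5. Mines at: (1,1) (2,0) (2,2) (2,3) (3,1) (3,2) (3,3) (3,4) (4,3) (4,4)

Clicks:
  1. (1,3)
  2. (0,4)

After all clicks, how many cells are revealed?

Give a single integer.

Click 1 (1,3) count=2: revealed 1 new [(1,3)] -> total=1
Click 2 (0,4) count=0: revealed 5 new [(0,2) (0,3) (0,4) (1,2) (1,4)] -> total=6

Answer: 6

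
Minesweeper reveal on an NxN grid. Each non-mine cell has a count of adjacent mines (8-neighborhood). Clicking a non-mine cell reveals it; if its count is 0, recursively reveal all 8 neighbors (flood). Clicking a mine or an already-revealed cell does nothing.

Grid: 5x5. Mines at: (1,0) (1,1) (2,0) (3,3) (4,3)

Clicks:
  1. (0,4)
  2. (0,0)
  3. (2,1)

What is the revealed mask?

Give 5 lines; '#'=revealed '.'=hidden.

Click 1 (0,4) count=0: revealed 9 new [(0,2) (0,3) (0,4) (1,2) (1,3) (1,4) (2,2) (2,3) (2,4)] -> total=9
Click 2 (0,0) count=2: revealed 1 new [(0,0)] -> total=10
Click 3 (2,1) count=3: revealed 1 new [(2,1)] -> total=11

Answer: #.###
..###
.####
.....
.....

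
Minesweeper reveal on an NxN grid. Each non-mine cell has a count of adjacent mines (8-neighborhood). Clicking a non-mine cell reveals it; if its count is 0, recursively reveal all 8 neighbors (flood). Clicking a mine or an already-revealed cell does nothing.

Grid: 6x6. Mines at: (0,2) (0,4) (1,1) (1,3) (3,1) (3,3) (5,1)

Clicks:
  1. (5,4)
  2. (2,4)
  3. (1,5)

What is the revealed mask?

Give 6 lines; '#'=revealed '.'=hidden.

Answer: ......
....##
....##
....##
..####
..####

Derivation:
Click 1 (5,4) count=0: revealed 14 new [(1,4) (1,5) (2,4) (2,5) (3,4) (3,5) (4,2) (4,3) (4,4) (4,5) (5,2) (5,3) (5,4) (5,5)] -> total=14
Click 2 (2,4) count=2: revealed 0 new [(none)] -> total=14
Click 3 (1,5) count=1: revealed 0 new [(none)] -> total=14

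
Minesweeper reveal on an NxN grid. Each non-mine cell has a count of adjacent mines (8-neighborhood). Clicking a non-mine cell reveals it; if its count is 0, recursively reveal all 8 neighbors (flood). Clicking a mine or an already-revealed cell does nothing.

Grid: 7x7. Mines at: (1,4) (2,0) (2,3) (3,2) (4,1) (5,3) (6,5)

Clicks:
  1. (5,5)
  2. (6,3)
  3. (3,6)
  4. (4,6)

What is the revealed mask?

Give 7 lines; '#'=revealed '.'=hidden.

Answer: .....##
.....##
....###
....###
....###
....###
...#...

Derivation:
Click 1 (5,5) count=1: revealed 1 new [(5,5)] -> total=1
Click 2 (6,3) count=1: revealed 1 new [(6,3)] -> total=2
Click 3 (3,6) count=0: revealed 15 new [(0,5) (0,6) (1,5) (1,6) (2,4) (2,5) (2,6) (3,4) (3,5) (3,6) (4,4) (4,5) (4,6) (5,4) (5,6)] -> total=17
Click 4 (4,6) count=0: revealed 0 new [(none)] -> total=17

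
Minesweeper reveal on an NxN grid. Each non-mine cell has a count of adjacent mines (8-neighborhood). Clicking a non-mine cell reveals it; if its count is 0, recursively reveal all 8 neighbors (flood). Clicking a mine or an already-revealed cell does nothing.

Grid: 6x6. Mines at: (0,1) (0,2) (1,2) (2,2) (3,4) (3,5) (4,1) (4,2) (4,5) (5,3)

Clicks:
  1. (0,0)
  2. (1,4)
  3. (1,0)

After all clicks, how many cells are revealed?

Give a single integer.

Click 1 (0,0) count=1: revealed 1 new [(0,0)] -> total=1
Click 2 (1,4) count=0: revealed 9 new [(0,3) (0,4) (0,5) (1,3) (1,4) (1,5) (2,3) (2,4) (2,5)] -> total=10
Click 3 (1,0) count=1: revealed 1 new [(1,0)] -> total=11

Answer: 11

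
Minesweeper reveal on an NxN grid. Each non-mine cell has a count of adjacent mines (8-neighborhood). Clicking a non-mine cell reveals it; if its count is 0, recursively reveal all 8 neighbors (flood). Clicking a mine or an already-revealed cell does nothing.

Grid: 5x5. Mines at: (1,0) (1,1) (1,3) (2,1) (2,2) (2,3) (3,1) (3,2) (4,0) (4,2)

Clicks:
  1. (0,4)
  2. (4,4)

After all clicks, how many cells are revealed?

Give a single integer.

Answer: 5

Derivation:
Click 1 (0,4) count=1: revealed 1 new [(0,4)] -> total=1
Click 2 (4,4) count=0: revealed 4 new [(3,3) (3,4) (4,3) (4,4)] -> total=5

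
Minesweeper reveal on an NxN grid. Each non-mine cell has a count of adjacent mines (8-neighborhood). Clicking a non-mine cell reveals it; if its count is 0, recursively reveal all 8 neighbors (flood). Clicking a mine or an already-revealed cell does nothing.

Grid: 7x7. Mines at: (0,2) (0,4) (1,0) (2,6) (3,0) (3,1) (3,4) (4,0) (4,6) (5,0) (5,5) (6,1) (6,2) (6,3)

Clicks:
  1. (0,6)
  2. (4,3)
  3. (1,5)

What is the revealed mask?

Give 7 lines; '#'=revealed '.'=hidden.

Answer: .....##
.....##
.......
.......
...#...
.......
.......

Derivation:
Click 1 (0,6) count=0: revealed 4 new [(0,5) (0,6) (1,5) (1,6)] -> total=4
Click 2 (4,3) count=1: revealed 1 new [(4,3)] -> total=5
Click 3 (1,5) count=2: revealed 0 new [(none)] -> total=5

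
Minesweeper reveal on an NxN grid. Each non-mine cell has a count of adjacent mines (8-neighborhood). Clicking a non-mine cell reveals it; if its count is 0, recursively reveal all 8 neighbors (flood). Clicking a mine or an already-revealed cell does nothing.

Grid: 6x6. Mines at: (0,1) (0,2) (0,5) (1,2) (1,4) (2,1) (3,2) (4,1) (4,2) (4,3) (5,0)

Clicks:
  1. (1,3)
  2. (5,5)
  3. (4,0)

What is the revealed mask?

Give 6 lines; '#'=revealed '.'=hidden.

Answer: ......
...#..
....##
....##
#...##
....##

Derivation:
Click 1 (1,3) count=3: revealed 1 new [(1,3)] -> total=1
Click 2 (5,5) count=0: revealed 8 new [(2,4) (2,5) (3,4) (3,5) (4,4) (4,5) (5,4) (5,5)] -> total=9
Click 3 (4,0) count=2: revealed 1 new [(4,0)] -> total=10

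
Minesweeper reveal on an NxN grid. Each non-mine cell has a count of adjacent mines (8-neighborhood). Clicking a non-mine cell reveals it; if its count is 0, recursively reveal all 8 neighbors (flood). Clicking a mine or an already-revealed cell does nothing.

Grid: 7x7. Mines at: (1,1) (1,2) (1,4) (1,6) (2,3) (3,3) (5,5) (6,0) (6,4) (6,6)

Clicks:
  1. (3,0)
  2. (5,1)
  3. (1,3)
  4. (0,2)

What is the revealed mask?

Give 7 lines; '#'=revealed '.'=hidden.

Answer: ..#....
...#...
###....
###....
####...
####...
.###...

Derivation:
Click 1 (3,0) count=0: revealed 17 new [(2,0) (2,1) (2,2) (3,0) (3,1) (3,2) (4,0) (4,1) (4,2) (4,3) (5,0) (5,1) (5,2) (5,3) (6,1) (6,2) (6,3)] -> total=17
Click 2 (5,1) count=1: revealed 0 new [(none)] -> total=17
Click 3 (1,3) count=3: revealed 1 new [(1,3)] -> total=18
Click 4 (0,2) count=2: revealed 1 new [(0,2)] -> total=19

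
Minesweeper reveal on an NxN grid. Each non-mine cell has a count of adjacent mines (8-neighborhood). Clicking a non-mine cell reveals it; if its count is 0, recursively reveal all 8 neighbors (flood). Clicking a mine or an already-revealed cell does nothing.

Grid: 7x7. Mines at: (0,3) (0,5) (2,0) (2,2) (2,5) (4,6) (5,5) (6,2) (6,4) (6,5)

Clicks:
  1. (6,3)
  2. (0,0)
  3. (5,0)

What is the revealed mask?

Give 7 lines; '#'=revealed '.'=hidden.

Answer: ###....
###....
.......
#####..
#####..
#####..
##.#...

Derivation:
Click 1 (6,3) count=2: revealed 1 new [(6,3)] -> total=1
Click 2 (0,0) count=0: revealed 6 new [(0,0) (0,1) (0,2) (1,0) (1,1) (1,2)] -> total=7
Click 3 (5,0) count=0: revealed 17 new [(3,0) (3,1) (3,2) (3,3) (3,4) (4,0) (4,1) (4,2) (4,3) (4,4) (5,0) (5,1) (5,2) (5,3) (5,4) (6,0) (6,1)] -> total=24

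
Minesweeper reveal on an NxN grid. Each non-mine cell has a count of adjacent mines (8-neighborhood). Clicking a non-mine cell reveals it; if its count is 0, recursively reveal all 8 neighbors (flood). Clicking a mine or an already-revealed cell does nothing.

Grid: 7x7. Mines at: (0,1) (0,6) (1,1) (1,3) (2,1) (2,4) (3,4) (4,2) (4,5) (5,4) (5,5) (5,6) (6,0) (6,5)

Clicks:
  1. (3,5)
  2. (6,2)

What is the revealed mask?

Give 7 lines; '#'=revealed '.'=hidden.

Answer: .......
.......
.......
.....#.
.......
.###...
.###...

Derivation:
Click 1 (3,5) count=3: revealed 1 new [(3,5)] -> total=1
Click 2 (6,2) count=0: revealed 6 new [(5,1) (5,2) (5,3) (6,1) (6,2) (6,3)] -> total=7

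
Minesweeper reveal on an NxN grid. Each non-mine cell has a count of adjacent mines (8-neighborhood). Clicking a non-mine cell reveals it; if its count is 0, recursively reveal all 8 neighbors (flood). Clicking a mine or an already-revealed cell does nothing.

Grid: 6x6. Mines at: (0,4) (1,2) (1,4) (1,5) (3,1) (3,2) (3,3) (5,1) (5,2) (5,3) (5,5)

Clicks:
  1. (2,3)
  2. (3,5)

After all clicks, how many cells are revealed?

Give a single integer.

Click 1 (2,3) count=4: revealed 1 new [(2,3)] -> total=1
Click 2 (3,5) count=0: revealed 6 new [(2,4) (2,5) (3,4) (3,5) (4,4) (4,5)] -> total=7

Answer: 7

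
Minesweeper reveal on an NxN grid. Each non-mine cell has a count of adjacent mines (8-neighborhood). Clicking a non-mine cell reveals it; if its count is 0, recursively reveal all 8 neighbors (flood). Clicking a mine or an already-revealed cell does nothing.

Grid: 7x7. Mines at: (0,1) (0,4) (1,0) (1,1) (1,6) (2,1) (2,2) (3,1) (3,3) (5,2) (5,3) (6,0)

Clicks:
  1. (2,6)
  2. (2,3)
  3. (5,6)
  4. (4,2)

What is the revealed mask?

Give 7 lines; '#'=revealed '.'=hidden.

Answer: .......
.......
...####
....###
..#.###
....###
....###

Derivation:
Click 1 (2,6) count=1: revealed 1 new [(2,6)] -> total=1
Click 2 (2,3) count=2: revealed 1 new [(2,3)] -> total=2
Click 3 (5,6) count=0: revealed 14 new [(2,4) (2,5) (3,4) (3,5) (3,6) (4,4) (4,5) (4,6) (5,4) (5,5) (5,6) (6,4) (6,5) (6,6)] -> total=16
Click 4 (4,2) count=4: revealed 1 new [(4,2)] -> total=17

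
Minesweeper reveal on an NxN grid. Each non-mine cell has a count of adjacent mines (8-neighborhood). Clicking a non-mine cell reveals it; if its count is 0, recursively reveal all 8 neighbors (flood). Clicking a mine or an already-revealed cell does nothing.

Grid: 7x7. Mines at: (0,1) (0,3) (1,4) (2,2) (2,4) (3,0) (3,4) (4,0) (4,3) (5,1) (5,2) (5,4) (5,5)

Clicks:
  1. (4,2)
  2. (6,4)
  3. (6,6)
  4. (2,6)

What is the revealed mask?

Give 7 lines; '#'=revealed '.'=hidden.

Answer: .....##
.....##
.....##
.....##
..#..##
.......
....#.#

Derivation:
Click 1 (4,2) count=3: revealed 1 new [(4,2)] -> total=1
Click 2 (6,4) count=2: revealed 1 new [(6,4)] -> total=2
Click 3 (6,6) count=1: revealed 1 new [(6,6)] -> total=3
Click 4 (2,6) count=0: revealed 10 new [(0,5) (0,6) (1,5) (1,6) (2,5) (2,6) (3,5) (3,6) (4,5) (4,6)] -> total=13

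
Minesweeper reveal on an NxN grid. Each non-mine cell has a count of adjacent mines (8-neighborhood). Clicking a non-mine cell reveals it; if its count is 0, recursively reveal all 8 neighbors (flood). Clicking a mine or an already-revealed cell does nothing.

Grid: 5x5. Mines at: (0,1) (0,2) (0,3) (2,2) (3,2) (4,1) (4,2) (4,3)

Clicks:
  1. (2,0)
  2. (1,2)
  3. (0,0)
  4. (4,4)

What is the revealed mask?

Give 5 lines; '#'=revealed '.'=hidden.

Answer: #....
###..
##...
##...
....#

Derivation:
Click 1 (2,0) count=0: revealed 6 new [(1,0) (1,1) (2,0) (2,1) (3,0) (3,1)] -> total=6
Click 2 (1,2) count=4: revealed 1 new [(1,2)] -> total=7
Click 3 (0,0) count=1: revealed 1 new [(0,0)] -> total=8
Click 4 (4,4) count=1: revealed 1 new [(4,4)] -> total=9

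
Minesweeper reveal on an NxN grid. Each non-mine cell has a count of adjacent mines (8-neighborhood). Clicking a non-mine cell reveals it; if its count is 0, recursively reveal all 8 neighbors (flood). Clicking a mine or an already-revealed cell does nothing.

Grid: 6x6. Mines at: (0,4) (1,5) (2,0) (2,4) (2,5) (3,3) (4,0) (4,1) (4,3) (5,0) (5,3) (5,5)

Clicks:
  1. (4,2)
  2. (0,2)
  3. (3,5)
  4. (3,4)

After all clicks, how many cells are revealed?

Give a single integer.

Answer: 14

Derivation:
Click 1 (4,2) count=4: revealed 1 new [(4,2)] -> total=1
Click 2 (0,2) count=0: revealed 11 new [(0,0) (0,1) (0,2) (0,3) (1,0) (1,1) (1,2) (1,3) (2,1) (2,2) (2,3)] -> total=12
Click 3 (3,5) count=2: revealed 1 new [(3,5)] -> total=13
Click 4 (3,4) count=4: revealed 1 new [(3,4)] -> total=14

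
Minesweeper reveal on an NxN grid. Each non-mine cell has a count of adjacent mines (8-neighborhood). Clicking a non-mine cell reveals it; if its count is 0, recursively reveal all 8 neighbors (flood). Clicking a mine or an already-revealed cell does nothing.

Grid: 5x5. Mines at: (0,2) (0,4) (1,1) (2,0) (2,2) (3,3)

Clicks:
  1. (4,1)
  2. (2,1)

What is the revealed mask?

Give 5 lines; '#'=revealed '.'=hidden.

Answer: .....
.....
.#...
###..
###..

Derivation:
Click 1 (4,1) count=0: revealed 6 new [(3,0) (3,1) (3,2) (4,0) (4,1) (4,2)] -> total=6
Click 2 (2,1) count=3: revealed 1 new [(2,1)] -> total=7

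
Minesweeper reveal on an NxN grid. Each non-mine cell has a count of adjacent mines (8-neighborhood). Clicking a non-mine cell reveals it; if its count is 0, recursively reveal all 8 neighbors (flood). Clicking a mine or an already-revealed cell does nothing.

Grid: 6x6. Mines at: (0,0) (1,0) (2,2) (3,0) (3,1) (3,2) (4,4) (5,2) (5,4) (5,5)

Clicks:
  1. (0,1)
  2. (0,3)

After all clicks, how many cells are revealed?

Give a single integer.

Answer: 16

Derivation:
Click 1 (0,1) count=2: revealed 1 new [(0,1)] -> total=1
Click 2 (0,3) count=0: revealed 15 new [(0,2) (0,3) (0,4) (0,5) (1,1) (1,2) (1,3) (1,4) (1,5) (2,3) (2,4) (2,5) (3,3) (3,4) (3,5)] -> total=16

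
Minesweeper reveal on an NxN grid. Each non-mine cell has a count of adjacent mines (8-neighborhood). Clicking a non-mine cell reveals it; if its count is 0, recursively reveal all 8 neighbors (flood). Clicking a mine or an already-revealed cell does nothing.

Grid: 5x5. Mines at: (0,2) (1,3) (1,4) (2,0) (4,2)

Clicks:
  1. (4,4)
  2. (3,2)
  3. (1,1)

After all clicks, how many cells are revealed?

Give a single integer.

Click 1 (4,4) count=0: revealed 6 new [(2,3) (2,4) (3,3) (3,4) (4,3) (4,4)] -> total=6
Click 2 (3,2) count=1: revealed 1 new [(3,2)] -> total=7
Click 3 (1,1) count=2: revealed 1 new [(1,1)] -> total=8

Answer: 8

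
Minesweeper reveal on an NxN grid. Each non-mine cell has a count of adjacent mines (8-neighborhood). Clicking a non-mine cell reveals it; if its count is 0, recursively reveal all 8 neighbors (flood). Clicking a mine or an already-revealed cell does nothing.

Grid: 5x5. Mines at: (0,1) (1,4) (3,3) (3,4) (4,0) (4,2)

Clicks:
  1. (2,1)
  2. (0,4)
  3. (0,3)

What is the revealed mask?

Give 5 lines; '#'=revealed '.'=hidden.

Click 1 (2,1) count=0: revealed 9 new [(1,0) (1,1) (1,2) (2,0) (2,1) (2,2) (3,0) (3,1) (3,2)] -> total=9
Click 2 (0,4) count=1: revealed 1 new [(0,4)] -> total=10
Click 3 (0,3) count=1: revealed 1 new [(0,3)] -> total=11

Answer: ...##
###..
###..
###..
.....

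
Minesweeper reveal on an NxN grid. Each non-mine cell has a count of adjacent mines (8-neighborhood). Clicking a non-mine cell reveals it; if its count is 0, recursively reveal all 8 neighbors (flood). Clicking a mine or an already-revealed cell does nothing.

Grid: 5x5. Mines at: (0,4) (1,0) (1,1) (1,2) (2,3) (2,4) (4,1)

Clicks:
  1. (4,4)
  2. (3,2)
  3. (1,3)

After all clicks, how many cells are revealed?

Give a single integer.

Answer: 7

Derivation:
Click 1 (4,4) count=0: revealed 6 new [(3,2) (3,3) (3,4) (4,2) (4,3) (4,4)] -> total=6
Click 2 (3,2) count=2: revealed 0 new [(none)] -> total=6
Click 3 (1,3) count=4: revealed 1 new [(1,3)] -> total=7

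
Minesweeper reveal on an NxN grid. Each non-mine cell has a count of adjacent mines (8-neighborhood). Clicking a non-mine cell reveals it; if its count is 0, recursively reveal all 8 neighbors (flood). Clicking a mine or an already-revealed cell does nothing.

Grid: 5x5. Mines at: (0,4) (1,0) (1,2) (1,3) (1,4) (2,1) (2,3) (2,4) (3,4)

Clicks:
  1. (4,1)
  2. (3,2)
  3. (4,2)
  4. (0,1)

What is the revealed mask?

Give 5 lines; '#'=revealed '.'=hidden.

Click 1 (4,1) count=0: revealed 8 new [(3,0) (3,1) (3,2) (3,3) (4,0) (4,1) (4,2) (4,3)] -> total=8
Click 2 (3,2) count=2: revealed 0 new [(none)] -> total=8
Click 3 (4,2) count=0: revealed 0 new [(none)] -> total=8
Click 4 (0,1) count=2: revealed 1 new [(0,1)] -> total=9

Answer: .#...
.....
.....
####.
####.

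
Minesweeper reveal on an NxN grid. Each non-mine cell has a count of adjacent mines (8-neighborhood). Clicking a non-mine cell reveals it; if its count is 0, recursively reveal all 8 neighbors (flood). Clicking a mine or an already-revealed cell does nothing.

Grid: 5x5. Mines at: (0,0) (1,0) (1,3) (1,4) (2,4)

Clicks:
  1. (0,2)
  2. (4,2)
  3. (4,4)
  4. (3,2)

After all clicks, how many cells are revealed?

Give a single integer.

Answer: 15

Derivation:
Click 1 (0,2) count=1: revealed 1 new [(0,2)] -> total=1
Click 2 (4,2) count=0: revealed 14 new [(2,0) (2,1) (2,2) (2,3) (3,0) (3,1) (3,2) (3,3) (3,4) (4,0) (4,1) (4,2) (4,3) (4,4)] -> total=15
Click 3 (4,4) count=0: revealed 0 new [(none)] -> total=15
Click 4 (3,2) count=0: revealed 0 new [(none)] -> total=15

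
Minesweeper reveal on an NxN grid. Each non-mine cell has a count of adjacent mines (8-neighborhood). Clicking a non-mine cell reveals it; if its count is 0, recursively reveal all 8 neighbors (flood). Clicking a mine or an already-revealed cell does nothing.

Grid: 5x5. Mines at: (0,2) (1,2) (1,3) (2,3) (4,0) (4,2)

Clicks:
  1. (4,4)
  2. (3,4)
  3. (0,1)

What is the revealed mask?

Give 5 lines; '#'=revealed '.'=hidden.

Answer: .#...
.....
.....
...##
...##

Derivation:
Click 1 (4,4) count=0: revealed 4 new [(3,3) (3,4) (4,3) (4,4)] -> total=4
Click 2 (3,4) count=1: revealed 0 new [(none)] -> total=4
Click 3 (0,1) count=2: revealed 1 new [(0,1)] -> total=5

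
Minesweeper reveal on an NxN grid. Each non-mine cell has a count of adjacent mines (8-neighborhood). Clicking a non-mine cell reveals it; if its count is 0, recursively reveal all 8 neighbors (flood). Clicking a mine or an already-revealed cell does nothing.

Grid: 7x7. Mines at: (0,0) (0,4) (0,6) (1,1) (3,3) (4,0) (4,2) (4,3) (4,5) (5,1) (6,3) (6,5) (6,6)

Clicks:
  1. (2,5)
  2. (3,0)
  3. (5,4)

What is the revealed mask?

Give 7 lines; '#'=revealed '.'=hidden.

Answer: .......
....###
....###
#...###
.......
....#..
.......

Derivation:
Click 1 (2,5) count=0: revealed 9 new [(1,4) (1,5) (1,6) (2,4) (2,5) (2,6) (3,4) (3,5) (3,6)] -> total=9
Click 2 (3,0) count=1: revealed 1 new [(3,0)] -> total=10
Click 3 (5,4) count=4: revealed 1 new [(5,4)] -> total=11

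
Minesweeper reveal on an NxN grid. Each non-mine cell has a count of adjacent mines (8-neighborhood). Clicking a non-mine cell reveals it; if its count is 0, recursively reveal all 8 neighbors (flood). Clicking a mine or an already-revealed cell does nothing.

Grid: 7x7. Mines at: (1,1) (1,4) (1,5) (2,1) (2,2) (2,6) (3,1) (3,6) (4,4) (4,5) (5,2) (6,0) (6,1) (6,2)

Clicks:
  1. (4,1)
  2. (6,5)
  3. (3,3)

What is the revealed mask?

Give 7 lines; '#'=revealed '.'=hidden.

Click 1 (4,1) count=2: revealed 1 new [(4,1)] -> total=1
Click 2 (6,5) count=0: revealed 8 new [(5,3) (5,4) (5,5) (5,6) (6,3) (6,4) (6,5) (6,6)] -> total=9
Click 3 (3,3) count=2: revealed 1 new [(3,3)] -> total=10

Answer: .......
.......
.......
...#...
.#.....
...####
...####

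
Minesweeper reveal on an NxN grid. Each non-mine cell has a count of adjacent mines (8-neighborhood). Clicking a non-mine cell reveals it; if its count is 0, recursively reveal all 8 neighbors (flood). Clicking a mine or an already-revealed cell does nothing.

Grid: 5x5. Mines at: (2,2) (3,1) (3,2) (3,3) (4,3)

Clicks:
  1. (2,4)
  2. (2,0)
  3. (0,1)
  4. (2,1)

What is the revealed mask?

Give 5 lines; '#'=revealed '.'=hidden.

Click 1 (2,4) count=1: revealed 1 new [(2,4)] -> total=1
Click 2 (2,0) count=1: revealed 1 new [(2,0)] -> total=2
Click 3 (0,1) count=0: revealed 12 new [(0,0) (0,1) (0,2) (0,3) (0,4) (1,0) (1,1) (1,2) (1,3) (1,4) (2,1) (2,3)] -> total=14
Click 4 (2,1) count=3: revealed 0 new [(none)] -> total=14

Answer: #####
#####
##.##
.....
.....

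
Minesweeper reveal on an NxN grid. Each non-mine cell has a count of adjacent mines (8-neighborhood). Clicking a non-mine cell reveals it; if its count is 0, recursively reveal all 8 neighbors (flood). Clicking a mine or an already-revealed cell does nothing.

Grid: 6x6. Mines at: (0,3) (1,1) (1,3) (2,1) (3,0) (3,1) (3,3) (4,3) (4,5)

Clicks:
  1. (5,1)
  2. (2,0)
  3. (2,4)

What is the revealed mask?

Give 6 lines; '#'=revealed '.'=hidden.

Click 1 (5,1) count=0: revealed 6 new [(4,0) (4,1) (4,2) (5,0) (5,1) (5,2)] -> total=6
Click 2 (2,0) count=4: revealed 1 new [(2,0)] -> total=7
Click 3 (2,4) count=2: revealed 1 new [(2,4)] -> total=8

Answer: ......
......
#...#.
......
###...
###...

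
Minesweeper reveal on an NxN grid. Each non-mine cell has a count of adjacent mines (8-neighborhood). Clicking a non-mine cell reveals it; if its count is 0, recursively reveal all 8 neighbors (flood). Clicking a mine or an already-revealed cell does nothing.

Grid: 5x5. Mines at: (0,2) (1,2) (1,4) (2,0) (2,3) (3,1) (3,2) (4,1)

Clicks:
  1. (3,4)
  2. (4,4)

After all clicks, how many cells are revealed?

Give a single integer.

Click 1 (3,4) count=1: revealed 1 new [(3,4)] -> total=1
Click 2 (4,4) count=0: revealed 3 new [(3,3) (4,3) (4,4)] -> total=4

Answer: 4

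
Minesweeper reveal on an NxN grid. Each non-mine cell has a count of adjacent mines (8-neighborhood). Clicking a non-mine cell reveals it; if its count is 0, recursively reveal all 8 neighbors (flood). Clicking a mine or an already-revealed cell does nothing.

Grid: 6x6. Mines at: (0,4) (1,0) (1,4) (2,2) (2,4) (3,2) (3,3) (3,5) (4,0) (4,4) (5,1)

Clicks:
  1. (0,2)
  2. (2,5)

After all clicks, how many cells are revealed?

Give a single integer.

Click 1 (0,2) count=0: revealed 6 new [(0,1) (0,2) (0,3) (1,1) (1,2) (1,3)] -> total=6
Click 2 (2,5) count=3: revealed 1 new [(2,5)] -> total=7

Answer: 7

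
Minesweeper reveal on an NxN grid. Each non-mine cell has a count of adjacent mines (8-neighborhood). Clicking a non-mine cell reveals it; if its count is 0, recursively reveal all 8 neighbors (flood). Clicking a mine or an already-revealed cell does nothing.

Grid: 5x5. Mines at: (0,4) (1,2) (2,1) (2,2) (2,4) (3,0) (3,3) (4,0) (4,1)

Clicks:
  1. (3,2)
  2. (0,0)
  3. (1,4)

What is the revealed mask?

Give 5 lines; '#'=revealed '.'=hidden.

Click 1 (3,2) count=4: revealed 1 new [(3,2)] -> total=1
Click 2 (0,0) count=0: revealed 4 new [(0,0) (0,1) (1,0) (1,1)] -> total=5
Click 3 (1,4) count=2: revealed 1 new [(1,4)] -> total=6

Answer: ##...
##..#
.....
..#..
.....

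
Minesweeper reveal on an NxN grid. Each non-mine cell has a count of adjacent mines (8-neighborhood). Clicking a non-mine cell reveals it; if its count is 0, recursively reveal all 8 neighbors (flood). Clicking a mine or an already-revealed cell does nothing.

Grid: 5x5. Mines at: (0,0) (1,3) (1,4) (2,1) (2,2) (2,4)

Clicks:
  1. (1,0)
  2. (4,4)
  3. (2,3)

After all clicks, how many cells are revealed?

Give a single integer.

Click 1 (1,0) count=2: revealed 1 new [(1,0)] -> total=1
Click 2 (4,4) count=0: revealed 10 new [(3,0) (3,1) (3,2) (3,3) (3,4) (4,0) (4,1) (4,2) (4,3) (4,4)] -> total=11
Click 3 (2,3) count=4: revealed 1 new [(2,3)] -> total=12

Answer: 12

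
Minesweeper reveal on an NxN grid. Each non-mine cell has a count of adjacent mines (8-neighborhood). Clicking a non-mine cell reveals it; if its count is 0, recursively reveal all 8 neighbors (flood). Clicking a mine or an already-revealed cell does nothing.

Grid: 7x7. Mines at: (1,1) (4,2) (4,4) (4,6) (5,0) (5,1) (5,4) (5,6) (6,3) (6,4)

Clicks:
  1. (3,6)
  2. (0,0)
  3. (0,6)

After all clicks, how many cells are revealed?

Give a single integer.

Click 1 (3,6) count=1: revealed 1 new [(3,6)] -> total=1
Click 2 (0,0) count=1: revealed 1 new [(0,0)] -> total=2
Click 3 (0,6) count=0: revealed 19 new [(0,2) (0,3) (0,4) (0,5) (0,6) (1,2) (1,3) (1,4) (1,5) (1,6) (2,2) (2,3) (2,4) (2,5) (2,6) (3,2) (3,3) (3,4) (3,5)] -> total=21

Answer: 21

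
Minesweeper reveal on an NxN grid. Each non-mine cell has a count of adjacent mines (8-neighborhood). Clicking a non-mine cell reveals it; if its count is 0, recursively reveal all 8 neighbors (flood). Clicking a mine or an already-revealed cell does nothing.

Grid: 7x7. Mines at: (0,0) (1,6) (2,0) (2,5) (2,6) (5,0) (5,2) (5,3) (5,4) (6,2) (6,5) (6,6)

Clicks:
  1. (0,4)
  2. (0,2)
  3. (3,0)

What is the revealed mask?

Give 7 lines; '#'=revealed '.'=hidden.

Answer: .#####.
.#####.
.####..
#####..
.####..
.......
.......

Derivation:
Click 1 (0,4) count=0: revealed 22 new [(0,1) (0,2) (0,3) (0,4) (0,5) (1,1) (1,2) (1,3) (1,4) (1,5) (2,1) (2,2) (2,3) (2,4) (3,1) (3,2) (3,3) (3,4) (4,1) (4,2) (4,3) (4,4)] -> total=22
Click 2 (0,2) count=0: revealed 0 new [(none)] -> total=22
Click 3 (3,0) count=1: revealed 1 new [(3,0)] -> total=23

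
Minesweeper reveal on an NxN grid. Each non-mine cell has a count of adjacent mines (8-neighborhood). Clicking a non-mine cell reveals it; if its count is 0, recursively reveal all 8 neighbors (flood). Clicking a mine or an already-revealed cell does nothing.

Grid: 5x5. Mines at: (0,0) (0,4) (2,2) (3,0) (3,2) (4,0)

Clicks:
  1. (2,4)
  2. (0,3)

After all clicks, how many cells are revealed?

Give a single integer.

Answer: 9

Derivation:
Click 1 (2,4) count=0: revealed 8 new [(1,3) (1,4) (2,3) (2,4) (3,3) (3,4) (4,3) (4,4)] -> total=8
Click 2 (0,3) count=1: revealed 1 new [(0,3)] -> total=9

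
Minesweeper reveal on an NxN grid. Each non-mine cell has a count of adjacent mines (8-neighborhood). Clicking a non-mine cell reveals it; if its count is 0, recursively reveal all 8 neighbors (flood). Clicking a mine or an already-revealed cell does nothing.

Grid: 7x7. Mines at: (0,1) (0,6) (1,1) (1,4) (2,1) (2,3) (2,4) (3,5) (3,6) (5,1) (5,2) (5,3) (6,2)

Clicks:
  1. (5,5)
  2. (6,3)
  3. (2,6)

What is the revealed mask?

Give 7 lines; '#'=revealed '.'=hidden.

Click 1 (5,5) count=0: revealed 9 new [(4,4) (4,5) (4,6) (5,4) (5,5) (5,6) (6,4) (6,5) (6,6)] -> total=9
Click 2 (6,3) count=3: revealed 1 new [(6,3)] -> total=10
Click 3 (2,6) count=2: revealed 1 new [(2,6)] -> total=11

Answer: .......
.......
......#
.......
....###
....###
...####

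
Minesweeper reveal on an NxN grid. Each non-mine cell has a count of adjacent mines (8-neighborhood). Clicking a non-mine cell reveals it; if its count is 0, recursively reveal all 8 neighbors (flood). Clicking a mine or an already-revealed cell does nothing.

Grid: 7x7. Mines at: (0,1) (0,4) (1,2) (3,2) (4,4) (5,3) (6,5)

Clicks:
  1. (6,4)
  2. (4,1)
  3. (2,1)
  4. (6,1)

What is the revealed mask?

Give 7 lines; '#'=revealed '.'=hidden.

Click 1 (6,4) count=2: revealed 1 new [(6,4)] -> total=1
Click 2 (4,1) count=1: revealed 1 new [(4,1)] -> total=2
Click 3 (2,1) count=2: revealed 1 new [(2,1)] -> total=3
Click 4 (6,1) count=0: revealed 13 new [(1,0) (1,1) (2,0) (3,0) (3,1) (4,0) (4,2) (5,0) (5,1) (5,2) (6,0) (6,1) (6,2)] -> total=16

Answer: .......
##.....
##.....
##.....
###....
###....
###.#..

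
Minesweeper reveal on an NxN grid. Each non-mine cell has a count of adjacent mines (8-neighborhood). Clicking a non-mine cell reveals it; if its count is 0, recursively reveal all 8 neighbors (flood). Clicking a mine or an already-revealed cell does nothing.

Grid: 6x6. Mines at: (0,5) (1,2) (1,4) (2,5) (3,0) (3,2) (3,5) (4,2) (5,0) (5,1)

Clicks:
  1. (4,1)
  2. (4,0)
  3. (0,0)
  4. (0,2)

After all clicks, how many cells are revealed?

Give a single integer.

Click 1 (4,1) count=5: revealed 1 new [(4,1)] -> total=1
Click 2 (4,0) count=3: revealed 1 new [(4,0)] -> total=2
Click 3 (0,0) count=0: revealed 6 new [(0,0) (0,1) (1,0) (1,1) (2,0) (2,1)] -> total=8
Click 4 (0,2) count=1: revealed 1 new [(0,2)] -> total=9

Answer: 9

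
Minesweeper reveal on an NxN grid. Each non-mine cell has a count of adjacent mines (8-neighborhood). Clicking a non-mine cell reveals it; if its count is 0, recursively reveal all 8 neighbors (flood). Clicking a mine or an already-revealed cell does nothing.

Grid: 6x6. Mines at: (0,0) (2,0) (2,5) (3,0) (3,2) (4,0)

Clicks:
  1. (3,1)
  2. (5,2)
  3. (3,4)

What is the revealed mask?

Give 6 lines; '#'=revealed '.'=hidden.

Answer: ......
......
......
.#.###
.#####
.#####

Derivation:
Click 1 (3,1) count=4: revealed 1 new [(3,1)] -> total=1
Click 2 (5,2) count=0: revealed 13 new [(3,3) (3,4) (3,5) (4,1) (4,2) (4,3) (4,4) (4,5) (5,1) (5,2) (5,3) (5,4) (5,5)] -> total=14
Click 3 (3,4) count=1: revealed 0 new [(none)] -> total=14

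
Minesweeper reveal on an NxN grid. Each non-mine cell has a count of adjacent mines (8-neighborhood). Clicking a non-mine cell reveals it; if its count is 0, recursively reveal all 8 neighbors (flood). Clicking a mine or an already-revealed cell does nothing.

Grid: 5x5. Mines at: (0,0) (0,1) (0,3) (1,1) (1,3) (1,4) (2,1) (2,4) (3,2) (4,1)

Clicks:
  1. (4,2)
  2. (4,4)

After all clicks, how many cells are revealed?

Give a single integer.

Click 1 (4,2) count=2: revealed 1 new [(4,2)] -> total=1
Click 2 (4,4) count=0: revealed 4 new [(3,3) (3,4) (4,3) (4,4)] -> total=5

Answer: 5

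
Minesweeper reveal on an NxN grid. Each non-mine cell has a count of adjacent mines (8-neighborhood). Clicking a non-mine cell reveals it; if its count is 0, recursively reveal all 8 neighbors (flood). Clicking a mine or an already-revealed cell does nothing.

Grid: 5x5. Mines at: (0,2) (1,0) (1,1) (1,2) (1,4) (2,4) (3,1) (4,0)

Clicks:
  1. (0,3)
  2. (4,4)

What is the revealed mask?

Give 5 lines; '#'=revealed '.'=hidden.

Click 1 (0,3) count=3: revealed 1 new [(0,3)] -> total=1
Click 2 (4,4) count=0: revealed 6 new [(3,2) (3,3) (3,4) (4,2) (4,3) (4,4)] -> total=7

Answer: ...#.
.....
.....
..###
..###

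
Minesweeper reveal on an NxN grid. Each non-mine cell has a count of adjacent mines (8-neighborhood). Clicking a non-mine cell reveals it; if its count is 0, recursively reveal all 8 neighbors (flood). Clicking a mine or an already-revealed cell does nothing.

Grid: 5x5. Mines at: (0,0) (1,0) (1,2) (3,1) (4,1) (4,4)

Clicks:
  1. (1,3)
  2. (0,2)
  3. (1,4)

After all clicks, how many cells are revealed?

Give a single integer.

Click 1 (1,3) count=1: revealed 1 new [(1,3)] -> total=1
Click 2 (0,2) count=1: revealed 1 new [(0,2)] -> total=2
Click 3 (1,4) count=0: revealed 7 new [(0,3) (0,4) (1,4) (2,3) (2,4) (3,3) (3,4)] -> total=9

Answer: 9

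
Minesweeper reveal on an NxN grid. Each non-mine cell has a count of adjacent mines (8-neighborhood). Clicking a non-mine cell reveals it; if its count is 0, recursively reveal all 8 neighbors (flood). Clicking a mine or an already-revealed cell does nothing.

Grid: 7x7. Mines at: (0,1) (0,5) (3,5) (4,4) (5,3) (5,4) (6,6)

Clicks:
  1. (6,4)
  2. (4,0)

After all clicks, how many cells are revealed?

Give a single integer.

Click 1 (6,4) count=2: revealed 1 new [(6,4)] -> total=1
Click 2 (4,0) count=0: revealed 28 new [(0,2) (0,3) (0,4) (1,0) (1,1) (1,2) (1,3) (1,4) (2,0) (2,1) (2,2) (2,3) (2,4) (3,0) (3,1) (3,2) (3,3) (3,4) (4,0) (4,1) (4,2) (4,3) (5,0) (5,1) (5,2) (6,0) (6,1) (6,2)] -> total=29

Answer: 29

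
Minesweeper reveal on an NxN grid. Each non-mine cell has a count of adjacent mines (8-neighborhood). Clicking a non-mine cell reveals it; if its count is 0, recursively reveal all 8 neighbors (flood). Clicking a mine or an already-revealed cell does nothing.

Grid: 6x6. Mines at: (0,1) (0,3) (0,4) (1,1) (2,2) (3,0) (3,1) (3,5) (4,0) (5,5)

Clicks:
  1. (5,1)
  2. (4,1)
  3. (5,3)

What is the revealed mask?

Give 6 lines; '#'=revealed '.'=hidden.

Click 1 (5,1) count=1: revealed 1 new [(5,1)] -> total=1
Click 2 (4,1) count=3: revealed 1 new [(4,1)] -> total=2
Click 3 (5,3) count=0: revealed 9 new [(3,2) (3,3) (3,4) (4,2) (4,3) (4,4) (5,2) (5,3) (5,4)] -> total=11

Answer: ......
......
......
..###.
.####.
.####.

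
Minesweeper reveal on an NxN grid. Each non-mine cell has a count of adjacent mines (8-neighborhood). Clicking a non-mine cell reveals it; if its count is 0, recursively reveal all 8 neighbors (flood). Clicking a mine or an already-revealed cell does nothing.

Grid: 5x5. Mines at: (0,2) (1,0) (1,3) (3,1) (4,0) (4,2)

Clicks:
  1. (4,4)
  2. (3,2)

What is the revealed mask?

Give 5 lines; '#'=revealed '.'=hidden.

Answer: .....
.....
...##
..###
...##

Derivation:
Click 1 (4,4) count=0: revealed 6 new [(2,3) (2,4) (3,3) (3,4) (4,3) (4,4)] -> total=6
Click 2 (3,2) count=2: revealed 1 new [(3,2)] -> total=7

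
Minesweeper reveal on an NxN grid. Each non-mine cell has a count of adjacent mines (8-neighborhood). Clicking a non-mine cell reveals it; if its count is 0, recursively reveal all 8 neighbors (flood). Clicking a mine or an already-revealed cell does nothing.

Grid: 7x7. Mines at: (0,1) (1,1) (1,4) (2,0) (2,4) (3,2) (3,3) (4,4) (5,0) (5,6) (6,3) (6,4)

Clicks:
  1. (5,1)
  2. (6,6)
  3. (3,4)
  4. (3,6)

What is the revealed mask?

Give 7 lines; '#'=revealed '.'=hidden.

Click 1 (5,1) count=1: revealed 1 new [(5,1)] -> total=1
Click 2 (6,6) count=1: revealed 1 new [(6,6)] -> total=2
Click 3 (3,4) count=3: revealed 1 new [(3,4)] -> total=3
Click 4 (3,6) count=0: revealed 10 new [(0,5) (0,6) (1,5) (1,6) (2,5) (2,6) (3,5) (3,6) (4,5) (4,6)] -> total=13

Answer: .....##
.....##
.....##
....###
.....##
.#.....
......#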